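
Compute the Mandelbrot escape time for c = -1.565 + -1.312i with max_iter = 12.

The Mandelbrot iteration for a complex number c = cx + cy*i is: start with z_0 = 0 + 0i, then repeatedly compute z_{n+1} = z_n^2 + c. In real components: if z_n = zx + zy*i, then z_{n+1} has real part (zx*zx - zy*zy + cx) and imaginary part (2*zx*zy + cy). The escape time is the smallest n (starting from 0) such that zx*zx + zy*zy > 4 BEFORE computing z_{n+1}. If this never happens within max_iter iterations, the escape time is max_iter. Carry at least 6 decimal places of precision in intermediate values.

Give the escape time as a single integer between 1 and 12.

z_0 = 0 + 0i, c = -1.5650 + -1.3120i
Iter 1: z = -1.5650 + -1.3120i, |z|^2 = 4.1706
Escaped at iteration 1

Answer: 1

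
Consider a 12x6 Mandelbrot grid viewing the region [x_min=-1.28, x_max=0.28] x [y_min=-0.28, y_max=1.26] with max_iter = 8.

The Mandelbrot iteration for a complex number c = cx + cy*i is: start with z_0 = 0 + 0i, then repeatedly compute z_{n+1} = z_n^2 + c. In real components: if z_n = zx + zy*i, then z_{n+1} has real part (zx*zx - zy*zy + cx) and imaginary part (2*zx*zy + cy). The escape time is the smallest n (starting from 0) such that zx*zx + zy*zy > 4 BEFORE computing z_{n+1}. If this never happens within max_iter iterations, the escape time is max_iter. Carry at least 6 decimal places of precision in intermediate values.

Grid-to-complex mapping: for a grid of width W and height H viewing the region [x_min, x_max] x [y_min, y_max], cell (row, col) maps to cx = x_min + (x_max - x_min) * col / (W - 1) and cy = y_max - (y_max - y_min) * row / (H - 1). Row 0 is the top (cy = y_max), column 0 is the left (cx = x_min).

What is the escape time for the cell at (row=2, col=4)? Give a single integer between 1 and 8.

z_0 = 0 + 0i, c = -0.7127 + 0.6440i
Iter 1: z = -0.7127 + 0.6440i, |z|^2 = 0.9227
Iter 2: z = -0.6195 + -0.2740i, |z|^2 = 0.4588
Iter 3: z = -0.4040 + 0.9835i, |z|^2 = 1.1305
Iter 4: z = -1.5167 + -0.1507i, |z|^2 = 2.3231
Iter 5: z = 1.5649 + 1.1012i, |z|^2 = 3.6615
Iter 6: z = 0.5236 + 4.0905i, |z|^2 = 17.0063
Escaped at iteration 6

Answer: 6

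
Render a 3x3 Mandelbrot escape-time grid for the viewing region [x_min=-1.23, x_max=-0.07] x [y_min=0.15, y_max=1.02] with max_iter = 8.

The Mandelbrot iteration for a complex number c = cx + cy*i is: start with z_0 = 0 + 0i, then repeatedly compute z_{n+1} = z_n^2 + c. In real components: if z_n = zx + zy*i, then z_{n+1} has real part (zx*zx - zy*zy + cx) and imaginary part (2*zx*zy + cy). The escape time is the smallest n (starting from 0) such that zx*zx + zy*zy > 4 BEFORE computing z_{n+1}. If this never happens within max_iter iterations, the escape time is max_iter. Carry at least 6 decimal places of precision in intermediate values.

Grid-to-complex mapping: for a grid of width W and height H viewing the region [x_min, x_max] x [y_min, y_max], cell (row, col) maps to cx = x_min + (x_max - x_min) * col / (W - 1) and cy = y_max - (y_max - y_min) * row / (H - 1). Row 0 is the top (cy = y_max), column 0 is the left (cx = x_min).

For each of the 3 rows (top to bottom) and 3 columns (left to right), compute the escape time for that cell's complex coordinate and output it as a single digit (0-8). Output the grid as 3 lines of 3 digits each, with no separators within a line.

(row=0, col=0): c = -1.2300 + 1.0200i → escape time 3
(row=0, col=1): c = -0.6500 + 1.0200i → escape time 4
(row=0, col=2): c = -0.0700 + 1.0200i → escape time 7
(row=1, col=0): c = -1.2300 + 0.5850i → escape time 3
(row=1, col=1): c = -0.6500 + 0.5850i → escape time 7
(row=1, col=2): c = -0.0700 + 0.5850i → escape time 8
(row=2, col=0): c = -1.2300 + 0.1500i → escape time 8
(row=2, col=1): c = -0.6500 + 0.1500i → escape time 8
(row=2, col=2): c = -0.0700 + 0.1500i → escape time 8

Answer: 347
378
888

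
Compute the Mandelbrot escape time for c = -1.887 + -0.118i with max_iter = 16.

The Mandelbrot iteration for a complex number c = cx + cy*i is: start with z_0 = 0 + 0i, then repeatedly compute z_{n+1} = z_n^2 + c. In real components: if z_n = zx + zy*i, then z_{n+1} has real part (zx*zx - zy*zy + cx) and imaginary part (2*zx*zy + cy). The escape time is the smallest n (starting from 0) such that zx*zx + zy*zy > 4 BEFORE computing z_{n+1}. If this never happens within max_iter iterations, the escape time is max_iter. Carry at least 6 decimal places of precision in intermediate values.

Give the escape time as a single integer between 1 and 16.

Answer: 4

Derivation:
z_0 = 0 + 0i, c = -1.8870 + -0.1180i
Iter 1: z = -1.8870 + -0.1180i, |z|^2 = 3.5747
Iter 2: z = 1.6598 + 0.3273i, |z|^2 = 2.8622
Iter 3: z = 0.7609 + 0.9686i, |z|^2 = 1.5173
Iter 4: z = -2.2462 + 1.3562i, |z|^2 = 6.8847
Escaped at iteration 4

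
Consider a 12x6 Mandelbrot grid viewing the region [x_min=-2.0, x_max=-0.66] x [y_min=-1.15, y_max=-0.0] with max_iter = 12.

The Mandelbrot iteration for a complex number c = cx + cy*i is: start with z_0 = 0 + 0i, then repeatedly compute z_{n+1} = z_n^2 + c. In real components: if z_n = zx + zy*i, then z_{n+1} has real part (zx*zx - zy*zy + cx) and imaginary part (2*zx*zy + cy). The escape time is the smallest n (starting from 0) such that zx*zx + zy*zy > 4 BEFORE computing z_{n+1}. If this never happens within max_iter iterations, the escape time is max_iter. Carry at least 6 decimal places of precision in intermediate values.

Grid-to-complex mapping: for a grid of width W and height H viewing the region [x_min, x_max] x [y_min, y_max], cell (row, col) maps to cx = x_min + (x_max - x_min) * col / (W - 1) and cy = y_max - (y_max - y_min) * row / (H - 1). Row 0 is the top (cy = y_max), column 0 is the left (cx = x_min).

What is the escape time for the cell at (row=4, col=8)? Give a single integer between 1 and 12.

z_0 = 0 + 0i, c = -1.0255 + -0.9200i
Iter 1: z = -1.0255 + -0.9200i, |z|^2 = 1.8980
Iter 2: z = -0.8203 + 0.9668i, |z|^2 = 1.6077
Iter 3: z = -1.2873 + -2.5062i, |z|^2 = 7.9382
Escaped at iteration 3

Answer: 3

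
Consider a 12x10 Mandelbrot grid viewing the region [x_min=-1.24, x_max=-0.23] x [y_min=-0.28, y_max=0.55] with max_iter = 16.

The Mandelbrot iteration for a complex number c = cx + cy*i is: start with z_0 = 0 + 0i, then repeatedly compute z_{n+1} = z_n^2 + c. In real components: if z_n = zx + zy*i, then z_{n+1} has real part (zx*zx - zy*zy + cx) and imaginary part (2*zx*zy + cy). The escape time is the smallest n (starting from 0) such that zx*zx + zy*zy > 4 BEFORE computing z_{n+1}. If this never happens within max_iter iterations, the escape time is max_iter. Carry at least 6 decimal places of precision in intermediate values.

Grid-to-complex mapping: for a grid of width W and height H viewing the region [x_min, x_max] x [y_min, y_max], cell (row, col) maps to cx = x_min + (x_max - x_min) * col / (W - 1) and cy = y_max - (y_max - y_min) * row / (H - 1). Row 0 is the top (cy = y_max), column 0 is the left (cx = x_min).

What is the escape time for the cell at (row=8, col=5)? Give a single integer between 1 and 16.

z_0 = 0 + 0i, c = -0.7809 + -0.1878i
Iter 1: z = -0.7809 + -0.1878i, |z|^2 = 0.6451
Iter 2: z = -0.2064 + 0.1055i, |z|^2 = 0.0537
Iter 3: z = -0.7495 + -0.2313i, |z|^2 = 0.6152
Iter 4: z = -0.2727 + 0.1589i, |z|^2 = 0.0996
Iter 5: z = -0.7318 + -0.2745i, |z|^2 = 0.6109
Iter 6: z = -0.3207 + 0.2139i, |z|^2 = 0.1486
Iter 7: z = -0.7238 + -0.3250i, |z|^2 = 0.6295
Iter 8: z = -0.3626 + 0.2827i, |z|^2 = 0.2114
Iter 9: z = -0.7293 + -0.3928i, |z|^2 = 0.6862
Iter 10: z = -0.4033 + 0.3852i, |z|^2 = 0.3110
Iter 11: z = -0.7667 + -0.4985i, |z|^2 = 0.8363
Iter 12: z = -0.4416 + 0.5766i, |z|^2 = 0.5275
Iter 13: z = -0.9183 + -0.6970i, |z|^2 = 1.3292
Iter 14: z = -0.4235 + 1.0924i, |z|^2 = 1.3727
Iter 15: z = -1.7949 + -1.1130i, |z|^2 = 4.4606
Escaped at iteration 15

Answer: 15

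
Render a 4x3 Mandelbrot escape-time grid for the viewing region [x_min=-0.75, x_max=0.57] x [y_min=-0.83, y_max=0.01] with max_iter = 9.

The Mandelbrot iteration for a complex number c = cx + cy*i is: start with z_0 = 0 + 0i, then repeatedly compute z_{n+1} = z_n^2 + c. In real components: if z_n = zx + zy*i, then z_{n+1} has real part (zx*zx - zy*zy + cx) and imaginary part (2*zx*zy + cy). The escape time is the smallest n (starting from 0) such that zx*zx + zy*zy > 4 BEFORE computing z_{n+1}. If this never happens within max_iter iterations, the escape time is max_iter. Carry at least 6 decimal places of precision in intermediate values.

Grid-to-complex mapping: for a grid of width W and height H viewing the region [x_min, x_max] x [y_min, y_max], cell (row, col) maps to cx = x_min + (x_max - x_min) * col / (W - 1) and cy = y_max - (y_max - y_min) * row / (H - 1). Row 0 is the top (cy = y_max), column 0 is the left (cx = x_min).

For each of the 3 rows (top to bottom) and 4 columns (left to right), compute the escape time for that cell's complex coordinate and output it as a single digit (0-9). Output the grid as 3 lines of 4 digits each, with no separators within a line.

(row=0, col=0): c = -0.7500 + 0.0100i → escape time 9
(row=0, col=1): c = -0.3100 + 0.0100i → escape time 9
(row=0, col=2): c = 0.1300 + 0.0100i → escape time 9
(row=0, col=3): c = 0.5700 + 0.0100i → escape time 4
(row=1, col=0): c = -0.7500 + -0.4100i → escape time 8
(row=1, col=1): c = -0.3100 + -0.4100i → escape time 9
(row=1, col=2): c = 0.1300 + -0.4100i → escape time 9
(row=1, col=3): c = 0.5700 + -0.4100i → escape time 4
(row=2, col=0): c = -0.7500 + -0.8300i → escape time 4
(row=2, col=1): c = -0.3100 + -0.8300i → escape time 8
(row=2, col=2): c = 0.1300 + -0.8300i → escape time 5
(row=2, col=3): c = 0.5700 + -0.8300i → escape time 3

Answer: 9994
8994
4853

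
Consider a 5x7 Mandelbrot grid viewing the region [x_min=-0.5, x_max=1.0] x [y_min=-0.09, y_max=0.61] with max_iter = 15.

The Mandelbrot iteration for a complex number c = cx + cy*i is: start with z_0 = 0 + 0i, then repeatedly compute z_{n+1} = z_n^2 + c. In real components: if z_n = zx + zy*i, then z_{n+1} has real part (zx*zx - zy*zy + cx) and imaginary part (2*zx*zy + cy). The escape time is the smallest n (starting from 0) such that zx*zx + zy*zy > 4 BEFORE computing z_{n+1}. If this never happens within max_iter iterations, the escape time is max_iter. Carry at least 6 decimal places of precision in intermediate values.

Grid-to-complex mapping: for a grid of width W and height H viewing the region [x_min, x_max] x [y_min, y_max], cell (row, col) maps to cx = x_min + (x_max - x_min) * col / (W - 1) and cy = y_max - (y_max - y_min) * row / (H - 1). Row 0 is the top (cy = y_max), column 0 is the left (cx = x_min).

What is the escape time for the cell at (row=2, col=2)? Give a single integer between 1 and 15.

z_0 = 0 + 0i, c = 0.2500 + 0.3767i
Iter 1: z = 0.2500 + 0.3767i, |z|^2 = 0.2044
Iter 2: z = 0.1706 + 0.5650i, |z|^2 = 0.3483
Iter 3: z = -0.0401 + 0.5695i, |z|^2 = 0.3259
Iter 4: z = -0.0727 + 0.3310i, |z|^2 = 0.1148
Iter 5: z = 0.1457 + 0.3286i, |z|^2 = 0.1292
Iter 6: z = 0.1633 + 0.4724i, |z|^2 = 0.2499
Iter 7: z = 0.0535 + 0.5310i, |z|^2 = 0.2848
Iter 8: z = -0.0291 + 0.4335i, |z|^2 = 0.1887
Iter 9: z = 0.0630 + 0.3515i, |z|^2 = 0.1275
Iter 10: z = 0.1304 + 0.4209i, |z|^2 = 0.1942
Iter 11: z = 0.0898 + 0.4865i, |z|^2 = 0.2447
Iter 12: z = 0.0214 + 0.4641i, |z|^2 = 0.2158
Iter 13: z = 0.0351 + 0.3965i, |z|^2 = 0.1585
Iter 14: z = 0.0940 + 0.4045i, |z|^2 = 0.1725

Answer: 15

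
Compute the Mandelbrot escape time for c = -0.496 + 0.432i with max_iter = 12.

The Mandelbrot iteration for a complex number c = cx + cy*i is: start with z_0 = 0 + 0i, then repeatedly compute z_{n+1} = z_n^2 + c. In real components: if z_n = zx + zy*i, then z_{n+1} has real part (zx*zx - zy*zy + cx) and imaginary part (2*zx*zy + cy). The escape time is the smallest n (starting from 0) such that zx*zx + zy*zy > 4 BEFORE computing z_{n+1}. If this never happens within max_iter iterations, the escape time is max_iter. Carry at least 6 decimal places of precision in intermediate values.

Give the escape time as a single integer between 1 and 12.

Answer: 12

Derivation:
z_0 = 0 + 0i, c = -0.4960 + 0.4320i
Iter 1: z = -0.4960 + 0.4320i, |z|^2 = 0.4326
Iter 2: z = -0.4366 + 0.0035i, |z|^2 = 0.1906
Iter 3: z = -0.3054 + 0.4290i, |z|^2 = 0.2773
Iter 4: z = -0.5868 + 0.1700i, |z|^2 = 0.3732
Iter 5: z = -0.1806 + 0.2325i, |z|^2 = 0.0867
Iter 6: z = -0.5174 + 0.3480i, |z|^2 = 0.3889
Iter 7: z = -0.3494 + 0.0718i, |z|^2 = 0.1272
Iter 8: z = -0.3791 + 0.3818i, |z|^2 = 0.2895
Iter 9: z = -0.4981 + 0.1425i, |z|^2 = 0.2684
Iter 10: z = -0.2683 + 0.2900i, |z|^2 = 0.1561
Iter 11: z = -0.5082 + 0.2764i, |z|^2 = 0.3346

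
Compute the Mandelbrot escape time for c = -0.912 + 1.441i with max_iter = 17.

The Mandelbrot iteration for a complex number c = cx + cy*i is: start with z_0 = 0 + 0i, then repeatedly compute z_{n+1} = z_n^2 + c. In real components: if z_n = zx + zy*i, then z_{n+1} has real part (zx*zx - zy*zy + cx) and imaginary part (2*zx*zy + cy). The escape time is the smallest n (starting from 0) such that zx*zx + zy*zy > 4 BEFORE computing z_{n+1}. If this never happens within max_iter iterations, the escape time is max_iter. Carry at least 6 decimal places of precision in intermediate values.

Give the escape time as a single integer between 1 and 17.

z_0 = 0 + 0i, c = -0.9120 + 1.4410i
Iter 1: z = -0.9120 + 1.4410i, |z|^2 = 2.9082
Iter 2: z = -2.1567 + -1.1874i, |z|^2 = 6.0614
Escaped at iteration 2

Answer: 2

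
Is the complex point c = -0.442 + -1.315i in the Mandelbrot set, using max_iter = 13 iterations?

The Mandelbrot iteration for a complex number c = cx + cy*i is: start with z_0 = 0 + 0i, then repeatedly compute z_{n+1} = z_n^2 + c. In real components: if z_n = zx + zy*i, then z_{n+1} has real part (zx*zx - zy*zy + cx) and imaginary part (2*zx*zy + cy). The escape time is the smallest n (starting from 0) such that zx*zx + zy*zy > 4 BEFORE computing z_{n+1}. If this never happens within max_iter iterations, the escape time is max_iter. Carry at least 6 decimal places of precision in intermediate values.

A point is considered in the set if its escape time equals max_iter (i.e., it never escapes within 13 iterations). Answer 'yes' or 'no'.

z_0 = 0 + 0i, c = -0.4420 + -1.3150i
Iter 1: z = -0.4420 + -1.3150i, |z|^2 = 1.9246
Iter 2: z = -1.9759 + -0.1525i, |z|^2 = 3.9273
Iter 3: z = 3.4388 + -0.7122i, |z|^2 = 12.3323
Escaped at iteration 3

Answer: no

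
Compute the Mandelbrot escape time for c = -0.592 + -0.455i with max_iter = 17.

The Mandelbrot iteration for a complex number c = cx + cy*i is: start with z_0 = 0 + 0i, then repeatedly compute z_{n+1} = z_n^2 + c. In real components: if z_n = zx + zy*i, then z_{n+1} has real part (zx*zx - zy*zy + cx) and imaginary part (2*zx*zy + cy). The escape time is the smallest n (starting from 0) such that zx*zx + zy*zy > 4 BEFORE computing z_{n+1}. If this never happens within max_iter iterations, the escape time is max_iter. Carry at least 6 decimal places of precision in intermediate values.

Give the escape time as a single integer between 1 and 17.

Answer: 17

Derivation:
z_0 = 0 + 0i, c = -0.5920 + -0.4550i
Iter 1: z = -0.5920 + -0.4550i, |z|^2 = 0.5575
Iter 2: z = -0.4486 + 0.0837i, |z|^2 = 0.2082
Iter 3: z = -0.3978 + -0.5301i, |z|^2 = 0.4393
Iter 4: z = -0.7148 + -0.0332i, |z|^2 = 0.5120
Iter 5: z = -0.0822 + -0.4075i, |z|^2 = 0.1728
Iter 6: z = -0.7513 + -0.3880i, |z|^2 = 0.7150
Iter 7: z = -0.1781 + 0.1280i, |z|^2 = 0.0481
Iter 8: z = -0.5767 + -0.5006i, |z|^2 = 0.5831
Iter 9: z = -0.5101 + 0.1223i, |z|^2 = 0.2751
Iter 10: z = -0.3468 + -0.5798i, |z|^2 = 0.4564
Iter 11: z = -0.8079 + -0.0529i, |z|^2 = 0.6555
Iter 12: z = 0.0579 + -0.3696i, |z|^2 = 0.1400
Iter 13: z = -0.7253 + -0.4978i, |z|^2 = 0.7738
Iter 14: z = -0.3138 + 0.2671i, |z|^2 = 0.1698
Iter 15: z = -0.5648 + -0.6226i, |z|^2 = 0.7067
Iter 16: z = -0.6606 + 0.2484i, |z|^2 = 0.4981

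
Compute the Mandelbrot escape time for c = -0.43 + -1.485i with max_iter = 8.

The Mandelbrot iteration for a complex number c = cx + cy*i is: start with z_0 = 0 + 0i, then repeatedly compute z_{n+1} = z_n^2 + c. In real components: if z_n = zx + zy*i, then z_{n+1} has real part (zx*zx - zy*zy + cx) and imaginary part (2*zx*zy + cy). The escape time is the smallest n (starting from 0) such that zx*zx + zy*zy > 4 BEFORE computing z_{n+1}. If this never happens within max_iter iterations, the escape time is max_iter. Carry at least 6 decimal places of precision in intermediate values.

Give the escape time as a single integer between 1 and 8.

Answer: 2

Derivation:
z_0 = 0 + 0i, c = -0.4300 + -1.4850i
Iter 1: z = -0.4300 + -1.4850i, |z|^2 = 2.3901
Iter 2: z = -2.4503 + -0.2079i, |z|^2 = 6.0473
Escaped at iteration 2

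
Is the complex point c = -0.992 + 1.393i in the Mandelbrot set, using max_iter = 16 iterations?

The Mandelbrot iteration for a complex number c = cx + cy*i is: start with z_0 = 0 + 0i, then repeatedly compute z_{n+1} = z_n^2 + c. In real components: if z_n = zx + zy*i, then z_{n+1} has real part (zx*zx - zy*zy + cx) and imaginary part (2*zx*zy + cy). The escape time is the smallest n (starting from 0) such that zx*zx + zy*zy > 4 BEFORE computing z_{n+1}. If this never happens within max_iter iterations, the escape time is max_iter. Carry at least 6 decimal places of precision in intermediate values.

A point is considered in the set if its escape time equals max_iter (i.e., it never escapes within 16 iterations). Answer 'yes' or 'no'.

Answer: no

Derivation:
z_0 = 0 + 0i, c = -0.9920 + 1.3930i
Iter 1: z = -0.9920 + 1.3930i, |z|^2 = 2.9245
Iter 2: z = -1.9484 + -1.3707i, |z|^2 = 5.6751
Escaped at iteration 2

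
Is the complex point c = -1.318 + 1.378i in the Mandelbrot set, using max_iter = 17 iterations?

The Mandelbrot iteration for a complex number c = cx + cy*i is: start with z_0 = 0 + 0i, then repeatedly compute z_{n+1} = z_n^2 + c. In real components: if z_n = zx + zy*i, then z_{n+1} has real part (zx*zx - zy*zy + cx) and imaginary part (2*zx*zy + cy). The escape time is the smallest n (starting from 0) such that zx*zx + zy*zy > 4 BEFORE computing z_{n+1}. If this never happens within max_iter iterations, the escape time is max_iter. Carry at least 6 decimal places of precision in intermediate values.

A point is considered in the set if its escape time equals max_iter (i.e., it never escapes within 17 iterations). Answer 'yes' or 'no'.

Answer: no

Derivation:
z_0 = 0 + 0i, c = -1.3180 + 1.3780i
Iter 1: z = -1.3180 + 1.3780i, |z|^2 = 3.6360
Iter 2: z = -1.4798 + -2.2544i, |z|^2 = 7.2720
Escaped at iteration 2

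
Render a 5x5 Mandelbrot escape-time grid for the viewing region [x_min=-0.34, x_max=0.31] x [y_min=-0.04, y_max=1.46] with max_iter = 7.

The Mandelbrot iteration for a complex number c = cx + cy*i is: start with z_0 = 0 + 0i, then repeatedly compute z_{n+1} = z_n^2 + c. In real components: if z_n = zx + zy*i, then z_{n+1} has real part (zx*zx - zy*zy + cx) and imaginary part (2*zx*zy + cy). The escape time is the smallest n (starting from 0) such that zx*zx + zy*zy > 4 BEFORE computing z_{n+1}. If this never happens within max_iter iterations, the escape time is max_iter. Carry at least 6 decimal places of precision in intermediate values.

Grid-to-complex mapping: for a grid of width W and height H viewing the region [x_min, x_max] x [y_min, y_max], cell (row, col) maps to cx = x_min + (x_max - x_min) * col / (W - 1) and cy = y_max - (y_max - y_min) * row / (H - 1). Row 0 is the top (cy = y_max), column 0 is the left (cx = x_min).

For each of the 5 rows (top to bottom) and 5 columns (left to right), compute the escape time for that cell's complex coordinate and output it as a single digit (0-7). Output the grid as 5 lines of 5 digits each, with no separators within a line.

Answer: 22222
47543
77776
77777
77777

Derivation:
(row=0, col=0): c = -0.3400 + 1.4600i → escape time 2
(row=0, col=1): c = -0.1775 + 1.4600i → escape time 2
(row=0, col=2): c = -0.0150 + 1.4600i → escape time 2
(row=0, col=3): c = 0.1475 + 1.4600i → escape time 2
(row=0, col=4): c = 0.3100 + 1.4600i → escape time 2
(row=1, col=0): c = -0.3400 + 1.0850i → escape time 4
(row=1, col=1): c = -0.1775 + 1.0850i → escape time 7
(row=1, col=2): c = -0.0150 + 1.0850i → escape time 5
(row=1, col=3): c = 0.1475 + 1.0850i → escape time 4
(row=1, col=4): c = 0.3100 + 1.0850i → escape time 3
(row=2, col=0): c = -0.3400 + 0.7100i → escape time 7
(row=2, col=1): c = -0.1775 + 0.7100i → escape time 7
(row=2, col=2): c = -0.0150 + 0.7100i → escape time 7
(row=2, col=3): c = 0.1475 + 0.7100i → escape time 7
(row=2, col=4): c = 0.3100 + 0.7100i → escape time 6
(row=3, col=0): c = -0.3400 + 0.3350i → escape time 7
(row=3, col=1): c = -0.1775 + 0.3350i → escape time 7
(row=3, col=2): c = -0.0150 + 0.3350i → escape time 7
(row=3, col=3): c = 0.1475 + 0.3350i → escape time 7
(row=3, col=4): c = 0.3100 + 0.3350i → escape time 7
(row=4, col=0): c = -0.3400 + -0.0400i → escape time 7
(row=4, col=1): c = -0.1775 + -0.0400i → escape time 7
(row=4, col=2): c = -0.0150 + -0.0400i → escape time 7
(row=4, col=3): c = 0.1475 + -0.0400i → escape time 7
(row=4, col=4): c = 0.3100 + -0.0400i → escape time 7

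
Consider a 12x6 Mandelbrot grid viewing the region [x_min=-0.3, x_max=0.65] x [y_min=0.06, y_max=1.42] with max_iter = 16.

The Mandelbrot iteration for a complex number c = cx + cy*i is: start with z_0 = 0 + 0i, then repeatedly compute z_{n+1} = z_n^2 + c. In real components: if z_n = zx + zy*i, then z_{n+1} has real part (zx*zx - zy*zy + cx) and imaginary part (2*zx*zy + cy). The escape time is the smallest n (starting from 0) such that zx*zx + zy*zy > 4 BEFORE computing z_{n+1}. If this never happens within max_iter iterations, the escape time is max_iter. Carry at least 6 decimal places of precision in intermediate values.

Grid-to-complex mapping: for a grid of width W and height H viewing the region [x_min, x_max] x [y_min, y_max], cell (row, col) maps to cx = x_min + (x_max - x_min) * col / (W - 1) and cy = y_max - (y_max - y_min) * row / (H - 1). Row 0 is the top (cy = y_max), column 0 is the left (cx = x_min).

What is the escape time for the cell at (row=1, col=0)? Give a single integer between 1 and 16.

Answer: 4

Derivation:
z_0 = 0 + 0i, c = -0.3000 + 1.1480i
Iter 1: z = -0.3000 + 1.1480i, |z|^2 = 1.4079
Iter 2: z = -1.5279 + 0.4592i, |z|^2 = 2.5454
Iter 3: z = 1.8236 + -0.2552i, |z|^2 = 3.3908
Iter 4: z = 2.9605 + 0.2171i, |z|^2 = 8.8115
Escaped at iteration 4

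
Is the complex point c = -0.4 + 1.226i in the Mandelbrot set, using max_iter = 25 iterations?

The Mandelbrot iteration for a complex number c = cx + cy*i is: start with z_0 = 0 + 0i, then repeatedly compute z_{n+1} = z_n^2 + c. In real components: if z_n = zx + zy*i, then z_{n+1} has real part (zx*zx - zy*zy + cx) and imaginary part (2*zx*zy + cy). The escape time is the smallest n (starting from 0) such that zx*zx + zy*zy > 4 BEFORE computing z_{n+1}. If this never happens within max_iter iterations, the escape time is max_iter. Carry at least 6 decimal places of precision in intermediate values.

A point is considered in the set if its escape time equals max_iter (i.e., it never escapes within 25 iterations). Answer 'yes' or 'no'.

Answer: no

Derivation:
z_0 = 0 + 0i, c = -0.4000 + 1.2260i
Iter 1: z = -0.4000 + 1.2260i, |z|^2 = 1.6631
Iter 2: z = -1.7431 + 0.2452i, |z|^2 = 3.0984
Iter 3: z = 2.5782 + 0.3712i, |z|^2 = 6.7849
Escaped at iteration 3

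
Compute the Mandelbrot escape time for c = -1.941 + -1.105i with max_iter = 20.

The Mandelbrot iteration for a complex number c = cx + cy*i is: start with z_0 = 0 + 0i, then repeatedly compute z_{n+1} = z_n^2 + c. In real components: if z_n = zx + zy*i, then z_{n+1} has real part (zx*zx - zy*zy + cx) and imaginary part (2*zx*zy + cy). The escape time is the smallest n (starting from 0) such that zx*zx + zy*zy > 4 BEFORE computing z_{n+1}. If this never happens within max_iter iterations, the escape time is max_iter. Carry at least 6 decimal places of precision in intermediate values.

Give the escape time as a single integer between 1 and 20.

Answer: 1

Derivation:
z_0 = 0 + 0i, c = -1.9410 + -1.1050i
Iter 1: z = -1.9410 + -1.1050i, |z|^2 = 4.9885
Escaped at iteration 1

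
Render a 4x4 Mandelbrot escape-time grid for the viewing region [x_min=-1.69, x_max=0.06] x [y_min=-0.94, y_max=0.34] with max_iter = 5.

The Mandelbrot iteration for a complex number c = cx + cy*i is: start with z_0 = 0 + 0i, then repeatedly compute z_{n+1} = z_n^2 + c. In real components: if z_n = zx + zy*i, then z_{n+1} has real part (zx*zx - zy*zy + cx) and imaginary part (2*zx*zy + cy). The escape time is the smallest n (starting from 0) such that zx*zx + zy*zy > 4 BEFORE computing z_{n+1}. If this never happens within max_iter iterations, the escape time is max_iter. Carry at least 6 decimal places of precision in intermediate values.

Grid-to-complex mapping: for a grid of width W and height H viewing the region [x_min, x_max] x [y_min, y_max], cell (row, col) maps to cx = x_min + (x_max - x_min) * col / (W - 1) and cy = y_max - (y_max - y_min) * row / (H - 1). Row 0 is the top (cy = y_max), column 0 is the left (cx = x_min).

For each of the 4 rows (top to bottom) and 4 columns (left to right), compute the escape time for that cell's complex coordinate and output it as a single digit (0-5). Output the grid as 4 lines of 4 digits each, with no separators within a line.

Answer: 4555
5555
3555
2345

Derivation:
(row=0, col=0): c = -1.6900 + 0.3400i → escape time 4
(row=0, col=1): c = -1.1067 + 0.3400i → escape time 5
(row=0, col=2): c = -0.5233 + 0.3400i → escape time 5
(row=0, col=3): c = 0.0600 + 0.3400i → escape time 5
(row=1, col=0): c = -1.6900 + -0.0867i → escape time 5
(row=1, col=1): c = -1.1067 + -0.0867i → escape time 5
(row=1, col=2): c = -0.5233 + -0.0867i → escape time 5
(row=1, col=3): c = 0.0600 + -0.0867i → escape time 5
(row=2, col=0): c = -1.6900 + -0.5133i → escape time 3
(row=2, col=1): c = -1.1067 + -0.5133i → escape time 5
(row=2, col=2): c = -0.5233 + -0.5133i → escape time 5
(row=2, col=3): c = 0.0600 + -0.5133i → escape time 5
(row=3, col=0): c = -1.6900 + -0.9400i → escape time 2
(row=3, col=1): c = -1.1067 + -0.9400i → escape time 3
(row=3, col=2): c = -0.5233 + -0.9400i → escape time 4
(row=3, col=3): c = 0.0600 + -0.9400i → escape time 5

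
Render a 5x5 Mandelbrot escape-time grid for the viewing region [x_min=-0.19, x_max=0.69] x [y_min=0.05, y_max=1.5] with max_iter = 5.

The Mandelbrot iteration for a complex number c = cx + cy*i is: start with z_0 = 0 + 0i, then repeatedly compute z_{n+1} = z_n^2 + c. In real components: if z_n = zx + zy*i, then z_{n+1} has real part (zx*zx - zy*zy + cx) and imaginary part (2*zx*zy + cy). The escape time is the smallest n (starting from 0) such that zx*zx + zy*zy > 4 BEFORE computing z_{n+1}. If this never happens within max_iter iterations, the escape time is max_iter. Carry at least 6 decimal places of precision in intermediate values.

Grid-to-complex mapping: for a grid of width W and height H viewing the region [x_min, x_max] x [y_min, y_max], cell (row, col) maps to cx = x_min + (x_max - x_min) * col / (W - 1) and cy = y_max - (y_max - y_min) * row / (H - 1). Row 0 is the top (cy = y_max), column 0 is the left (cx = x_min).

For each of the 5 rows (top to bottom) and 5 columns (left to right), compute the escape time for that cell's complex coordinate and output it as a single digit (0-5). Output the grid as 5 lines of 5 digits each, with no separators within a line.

Answer: 22222
54322
55533
55553
55553

Derivation:
(row=0, col=0): c = -0.1900 + 1.5000i → escape time 2
(row=0, col=1): c = 0.0300 + 1.5000i → escape time 2
(row=0, col=2): c = 0.2500 + 1.5000i → escape time 2
(row=0, col=3): c = 0.4700 + 1.5000i → escape time 2
(row=0, col=4): c = 0.6900 + 1.5000i → escape time 2
(row=1, col=0): c = -0.1900 + 1.1375i → escape time 5
(row=1, col=1): c = 0.0300 + 1.1375i → escape time 4
(row=1, col=2): c = 0.2500 + 1.1375i → escape time 3
(row=1, col=3): c = 0.4700 + 1.1375i → escape time 2
(row=1, col=4): c = 0.6900 + 1.1375i → escape time 2
(row=2, col=0): c = -0.1900 + 0.7750i → escape time 5
(row=2, col=1): c = 0.0300 + 0.7750i → escape time 5
(row=2, col=2): c = 0.2500 + 0.7750i → escape time 5
(row=2, col=3): c = 0.4700 + 0.7750i → escape time 3
(row=2, col=4): c = 0.6900 + 0.7750i → escape time 3
(row=3, col=0): c = -0.1900 + 0.4125i → escape time 5
(row=3, col=1): c = 0.0300 + 0.4125i → escape time 5
(row=3, col=2): c = 0.2500 + 0.4125i → escape time 5
(row=3, col=3): c = 0.4700 + 0.4125i → escape time 5
(row=3, col=4): c = 0.6900 + 0.4125i → escape time 3
(row=4, col=0): c = -0.1900 + 0.0500i → escape time 5
(row=4, col=1): c = 0.0300 + 0.0500i → escape time 5
(row=4, col=2): c = 0.2500 + 0.0500i → escape time 5
(row=4, col=3): c = 0.4700 + 0.0500i → escape time 5
(row=4, col=4): c = 0.6900 + 0.0500i → escape time 3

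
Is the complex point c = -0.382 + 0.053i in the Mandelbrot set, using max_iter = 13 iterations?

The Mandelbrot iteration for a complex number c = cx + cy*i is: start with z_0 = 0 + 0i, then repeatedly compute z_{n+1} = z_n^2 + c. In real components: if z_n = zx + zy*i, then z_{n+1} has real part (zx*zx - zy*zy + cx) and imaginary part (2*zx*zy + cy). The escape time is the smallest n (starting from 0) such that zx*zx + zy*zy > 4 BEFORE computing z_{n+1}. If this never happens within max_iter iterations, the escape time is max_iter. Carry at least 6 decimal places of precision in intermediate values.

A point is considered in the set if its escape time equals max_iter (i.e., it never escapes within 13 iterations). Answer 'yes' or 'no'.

Answer: yes

Derivation:
z_0 = 0 + 0i, c = -0.3820 + 0.0530i
Iter 1: z = -0.3820 + 0.0530i, |z|^2 = 0.1487
Iter 2: z = -0.2389 + 0.0125i, |z|^2 = 0.0572
Iter 3: z = -0.3251 + 0.0470i, |z|^2 = 0.1079
Iter 4: z = -0.2785 + 0.0224i, |z|^2 = 0.0781
Iter 5: z = -0.3049 + 0.0405i, |z|^2 = 0.0946
Iter 6: z = -0.2907 + 0.0283i, |z|^2 = 0.0853
Iter 7: z = -0.2983 + 0.0366i, |z|^2 = 0.0903
Iter 8: z = -0.2943 + 0.0312i, |z|^2 = 0.0876
Iter 9: z = -0.2963 + 0.0346i, |z|^2 = 0.0890
Iter 10: z = -0.2954 + 0.0325i, |z|^2 = 0.0883
Iter 11: z = -0.2958 + 0.0338i, |z|^2 = 0.0886
Iter 12: z = -0.2956 + 0.0330i, |z|^2 = 0.0885
Did not escape in 13 iterations → in set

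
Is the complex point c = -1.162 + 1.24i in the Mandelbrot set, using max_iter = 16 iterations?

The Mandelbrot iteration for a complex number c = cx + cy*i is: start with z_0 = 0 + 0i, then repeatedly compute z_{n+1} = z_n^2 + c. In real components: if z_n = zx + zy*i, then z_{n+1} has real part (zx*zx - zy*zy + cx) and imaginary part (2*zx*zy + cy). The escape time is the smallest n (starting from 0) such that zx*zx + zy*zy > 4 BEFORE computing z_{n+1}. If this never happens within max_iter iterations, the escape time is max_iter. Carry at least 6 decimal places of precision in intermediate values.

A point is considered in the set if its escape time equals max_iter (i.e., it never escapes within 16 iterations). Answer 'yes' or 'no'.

Answer: no

Derivation:
z_0 = 0 + 0i, c = -1.1620 + 1.2400i
Iter 1: z = -1.1620 + 1.2400i, |z|^2 = 2.8878
Iter 2: z = -1.3494 + -1.6418i, |z|^2 = 4.5161
Escaped at iteration 2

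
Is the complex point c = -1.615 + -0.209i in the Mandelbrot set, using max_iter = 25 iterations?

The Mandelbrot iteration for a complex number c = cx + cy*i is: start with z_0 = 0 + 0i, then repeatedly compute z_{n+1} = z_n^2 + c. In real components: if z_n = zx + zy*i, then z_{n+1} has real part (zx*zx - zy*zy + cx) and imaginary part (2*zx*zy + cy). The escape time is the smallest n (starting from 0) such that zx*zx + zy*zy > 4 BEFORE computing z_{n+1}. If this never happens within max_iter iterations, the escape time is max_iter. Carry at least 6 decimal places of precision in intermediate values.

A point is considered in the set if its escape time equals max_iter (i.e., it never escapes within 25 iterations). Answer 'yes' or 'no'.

z_0 = 0 + 0i, c = -1.6150 + -0.2090i
Iter 1: z = -1.6150 + -0.2090i, |z|^2 = 2.6519
Iter 2: z = 0.9495 + 0.4661i, |z|^2 = 1.1189
Iter 3: z = -0.9306 + 0.6761i, |z|^2 = 1.3231
Iter 4: z = -1.2061 + -1.4674i, |z|^2 = 3.6079
Iter 5: z = -2.3134 + 3.3306i, |z|^2 = 16.4449
Escaped at iteration 5

Answer: no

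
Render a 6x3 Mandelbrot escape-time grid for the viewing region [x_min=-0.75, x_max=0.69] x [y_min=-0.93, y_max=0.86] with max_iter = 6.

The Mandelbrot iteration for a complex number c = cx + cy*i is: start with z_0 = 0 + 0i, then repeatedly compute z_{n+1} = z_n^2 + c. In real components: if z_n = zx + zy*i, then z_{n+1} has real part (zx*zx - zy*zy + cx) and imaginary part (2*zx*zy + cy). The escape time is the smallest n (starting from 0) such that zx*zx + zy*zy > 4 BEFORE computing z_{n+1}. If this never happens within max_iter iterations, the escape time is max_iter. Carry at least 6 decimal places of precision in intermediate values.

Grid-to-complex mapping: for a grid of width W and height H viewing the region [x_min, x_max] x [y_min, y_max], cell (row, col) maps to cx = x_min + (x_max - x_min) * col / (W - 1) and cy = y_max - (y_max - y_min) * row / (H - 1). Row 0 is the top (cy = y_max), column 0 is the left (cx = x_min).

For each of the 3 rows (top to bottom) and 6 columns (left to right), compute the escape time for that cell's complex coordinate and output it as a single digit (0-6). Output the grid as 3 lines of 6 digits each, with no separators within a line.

(row=0, col=0): c = -0.7500 + 0.8600i → escape time 4
(row=0, col=1): c = -0.4620 + 0.8600i → escape time 5
(row=0, col=2): c = -0.1740 + 0.8600i → escape time 6
(row=0, col=3): c = 0.1140 + 0.8600i → escape time 5
(row=0, col=4): c = 0.4020 + 0.8600i → escape time 4
(row=0, col=5): c = 0.6900 + 0.8600i → escape time 2
(row=1, col=0): c = -0.7500 + -0.0350i → escape time 6
(row=1, col=1): c = -0.4620 + -0.0350i → escape time 6
(row=1, col=2): c = -0.1740 + -0.0350i → escape time 6
(row=1, col=3): c = 0.1140 + -0.0350i → escape time 6
(row=1, col=4): c = 0.4020 + -0.0350i → escape time 6
(row=1, col=5): c = 0.6900 + -0.0350i → escape time 3
(row=2, col=0): c = -0.7500 + -0.9300i → escape time 4
(row=2, col=1): c = -0.4620 + -0.9300i → escape time 4
(row=2, col=2): c = -0.1740 + -0.9300i → escape time 6
(row=2, col=3): c = 0.1140 + -0.9300i → escape time 5
(row=2, col=4): c = 0.4020 + -0.9300i → escape time 3
(row=2, col=5): c = 0.6900 + -0.9300i → escape time 2

Answer: 456542
666663
446532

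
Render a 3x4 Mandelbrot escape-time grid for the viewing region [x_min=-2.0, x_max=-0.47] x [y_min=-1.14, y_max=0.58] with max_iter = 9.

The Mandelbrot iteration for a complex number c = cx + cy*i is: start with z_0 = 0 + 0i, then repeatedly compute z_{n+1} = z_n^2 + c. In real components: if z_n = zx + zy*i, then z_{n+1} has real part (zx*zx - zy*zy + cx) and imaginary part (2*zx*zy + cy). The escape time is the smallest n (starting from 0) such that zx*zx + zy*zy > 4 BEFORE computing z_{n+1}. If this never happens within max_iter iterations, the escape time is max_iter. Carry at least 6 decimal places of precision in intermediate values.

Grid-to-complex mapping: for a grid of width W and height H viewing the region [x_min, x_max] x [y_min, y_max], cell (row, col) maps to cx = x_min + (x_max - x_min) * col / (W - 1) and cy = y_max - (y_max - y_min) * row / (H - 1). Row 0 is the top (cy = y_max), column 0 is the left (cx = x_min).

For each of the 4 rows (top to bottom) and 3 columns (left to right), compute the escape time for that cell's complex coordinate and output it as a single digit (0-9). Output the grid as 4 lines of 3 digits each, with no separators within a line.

Answer: 139
199
139
133

Derivation:
(row=0, col=0): c = -2.0000 + 0.5800i → escape time 1
(row=0, col=1): c = -1.2350 + 0.5800i → escape time 3
(row=0, col=2): c = -0.4700 + 0.5800i → escape time 9
(row=1, col=0): c = -2.0000 + 0.0067i → escape time 1
(row=1, col=1): c = -1.2350 + 0.0067i → escape time 9
(row=1, col=2): c = -0.4700 + 0.0067i → escape time 9
(row=2, col=0): c = -2.0000 + -0.5667i → escape time 1
(row=2, col=1): c = -1.2350 + -0.5667i → escape time 3
(row=2, col=2): c = -0.4700 + -0.5667i → escape time 9
(row=3, col=0): c = -2.0000 + -1.1400i → escape time 1
(row=3, col=1): c = -1.2350 + -1.1400i → escape time 3
(row=3, col=2): c = -0.4700 + -1.1400i → escape time 3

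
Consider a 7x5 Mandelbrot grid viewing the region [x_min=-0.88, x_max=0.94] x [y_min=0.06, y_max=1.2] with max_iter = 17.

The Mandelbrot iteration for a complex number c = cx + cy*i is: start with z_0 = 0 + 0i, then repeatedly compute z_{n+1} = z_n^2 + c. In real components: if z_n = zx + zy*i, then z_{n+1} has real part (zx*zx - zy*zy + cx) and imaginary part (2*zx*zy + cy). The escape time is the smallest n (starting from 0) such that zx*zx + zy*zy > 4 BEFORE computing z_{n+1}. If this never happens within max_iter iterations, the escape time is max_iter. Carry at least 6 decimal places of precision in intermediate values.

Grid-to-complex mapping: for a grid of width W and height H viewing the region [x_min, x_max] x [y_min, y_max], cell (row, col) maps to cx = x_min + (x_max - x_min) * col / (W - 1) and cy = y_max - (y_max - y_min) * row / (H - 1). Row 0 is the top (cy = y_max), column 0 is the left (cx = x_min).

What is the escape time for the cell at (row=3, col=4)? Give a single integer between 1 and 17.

z_0 = 0 + 0i, c = 0.3333 + 0.3450i
Iter 1: z = 0.3333 + 0.3450i, |z|^2 = 0.2301
Iter 2: z = 0.3254 + 0.5750i, |z|^2 = 0.4365
Iter 3: z = 0.1086 + 0.7192i, |z|^2 = 0.5291
Iter 4: z = -0.1722 + 0.5012i, |z|^2 = 0.2809
Iter 5: z = 0.1117 + 0.1724i, |z|^2 = 0.0422
Iter 6: z = 0.3161 + 0.3835i, |z|^2 = 0.2470
Iter 7: z = 0.2862 + 0.5875i, |z|^2 = 0.4270
Iter 8: z = 0.0701 + 0.6812i, |z|^2 = 0.4690
Iter 9: z = -0.1258 + 0.4405i, |z|^2 = 0.2099
Iter 10: z = 0.1551 + 0.2342i, |z|^2 = 0.0789
Iter 11: z = 0.3026 + 0.4176i, |z|^2 = 0.2660
Iter 12: z = 0.2504 + 0.5977i, |z|^2 = 0.4200
Iter 13: z = 0.0388 + 0.6444i, |z|^2 = 0.4167
Iter 14: z = -0.0804 + 0.3950i, |z|^2 = 0.1625
Iter 15: z = 0.1838 + 0.2815i, |z|^2 = 0.1130
Iter 16: z = 0.2879 + 0.4485i, |z|^2 = 0.2840

Answer: 17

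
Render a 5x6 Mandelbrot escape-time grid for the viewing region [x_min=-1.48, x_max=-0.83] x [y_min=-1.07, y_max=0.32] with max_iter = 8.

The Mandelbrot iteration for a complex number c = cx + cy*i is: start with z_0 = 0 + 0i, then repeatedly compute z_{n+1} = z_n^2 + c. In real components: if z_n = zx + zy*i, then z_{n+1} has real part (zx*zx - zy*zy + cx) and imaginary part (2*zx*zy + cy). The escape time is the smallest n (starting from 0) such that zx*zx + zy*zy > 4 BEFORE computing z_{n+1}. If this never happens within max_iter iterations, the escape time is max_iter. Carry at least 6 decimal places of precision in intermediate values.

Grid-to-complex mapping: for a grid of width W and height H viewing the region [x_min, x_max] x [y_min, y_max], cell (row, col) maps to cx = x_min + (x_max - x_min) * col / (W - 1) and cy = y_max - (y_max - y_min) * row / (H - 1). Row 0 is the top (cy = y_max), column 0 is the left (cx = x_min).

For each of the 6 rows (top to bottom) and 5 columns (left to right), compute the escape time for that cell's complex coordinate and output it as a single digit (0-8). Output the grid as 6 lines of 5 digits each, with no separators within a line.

Answer: 56888
88888
57888
33556
33334
23333

Derivation:
(row=0, col=0): c = -1.4800 + 0.3200i → escape time 5
(row=0, col=1): c = -1.3175 + 0.3200i → escape time 6
(row=0, col=2): c = -1.1550 + 0.3200i → escape time 8
(row=0, col=3): c = -0.9925 + 0.3200i → escape time 8
(row=0, col=4): c = -0.8300 + 0.3200i → escape time 8
(row=1, col=0): c = -1.4800 + 0.0420i → escape time 8
(row=1, col=1): c = -1.3175 + 0.0420i → escape time 8
(row=1, col=2): c = -1.1550 + 0.0420i → escape time 8
(row=1, col=3): c = -0.9925 + 0.0420i → escape time 8
(row=1, col=4): c = -0.8300 + 0.0420i → escape time 8
(row=2, col=0): c = -1.4800 + -0.2360i → escape time 5
(row=2, col=1): c = -1.3175 + -0.2360i → escape time 7
(row=2, col=2): c = -1.1550 + -0.2360i → escape time 8
(row=2, col=3): c = -0.9925 + -0.2360i → escape time 8
(row=2, col=4): c = -0.8300 + -0.2360i → escape time 8
(row=3, col=0): c = -1.4800 + -0.5140i → escape time 3
(row=3, col=1): c = -1.3175 + -0.5140i → escape time 3
(row=3, col=2): c = -1.1550 + -0.5140i → escape time 5
(row=3, col=3): c = -0.9925 + -0.5140i → escape time 5
(row=3, col=4): c = -0.8300 + -0.5140i → escape time 6
(row=4, col=0): c = -1.4800 + -0.7920i → escape time 3
(row=4, col=1): c = -1.3175 + -0.7920i → escape time 3
(row=4, col=2): c = -1.1550 + -0.7920i → escape time 3
(row=4, col=3): c = -0.9925 + -0.7920i → escape time 3
(row=4, col=4): c = -0.8300 + -0.7920i → escape time 4
(row=5, col=0): c = -1.4800 + -1.0700i → escape time 2
(row=5, col=1): c = -1.3175 + -1.0700i → escape time 3
(row=5, col=2): c = -1.1550 + -1.0700i → escape time 3
(row=5, col=3): c = -0.9925 + -1.0700i → escape time 3
(row=5, col=4): c = -0.8300 + -1.0700i → escape time 3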